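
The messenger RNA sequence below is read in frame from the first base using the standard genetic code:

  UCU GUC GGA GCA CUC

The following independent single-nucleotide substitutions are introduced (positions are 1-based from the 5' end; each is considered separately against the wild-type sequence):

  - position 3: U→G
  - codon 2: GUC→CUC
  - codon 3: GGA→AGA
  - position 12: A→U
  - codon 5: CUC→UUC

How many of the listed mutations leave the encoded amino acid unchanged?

2

Codon 1: UCU (Ser) → UCG (Ser) — synonymous.
Codon 2: GUC (Val) → CUC (Leu) — missense.
Codon 3: GGA (Gly) → AGA (Arg) — missense.
Codon 4: GCA (Ala) → GCU (Ala) — synonymous.
Codon 5: CUC (Leu) → UUC (Phe) — missense.
Synonymous: 2 of 5.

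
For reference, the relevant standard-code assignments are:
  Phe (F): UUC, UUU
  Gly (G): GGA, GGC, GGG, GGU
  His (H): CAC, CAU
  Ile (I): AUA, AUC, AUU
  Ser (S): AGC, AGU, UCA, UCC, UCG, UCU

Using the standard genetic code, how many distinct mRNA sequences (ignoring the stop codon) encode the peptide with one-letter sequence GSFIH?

288

Gly: 4 codons.
Ser: 6 codons.
Phe: 2 codons.
Ile: 3 codons.
His: 2 codons.
4 × 6 × 2 × 3 × 2 = 288.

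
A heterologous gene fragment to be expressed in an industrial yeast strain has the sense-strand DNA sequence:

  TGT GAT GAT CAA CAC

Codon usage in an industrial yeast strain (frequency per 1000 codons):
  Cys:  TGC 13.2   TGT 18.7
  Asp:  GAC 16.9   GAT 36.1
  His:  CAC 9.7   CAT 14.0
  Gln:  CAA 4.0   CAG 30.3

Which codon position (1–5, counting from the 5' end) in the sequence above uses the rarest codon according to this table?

4

Codon 1 TGT (Cys): 18.7 per 1000.
Codon 2 GAT (Asp): 36.1 per 1000.
Codon 3 GAT (Asp): 36.1 per 1000.
Codon 4 CAA (Gln): 4.0 per 1000.
Codon 5 CAC (His): 9.7 per 1000.
Lowest frequency is 4.0 at codon 4.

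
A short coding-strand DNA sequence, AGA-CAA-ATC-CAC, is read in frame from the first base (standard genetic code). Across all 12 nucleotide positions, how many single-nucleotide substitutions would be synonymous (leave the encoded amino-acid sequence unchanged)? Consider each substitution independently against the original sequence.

Codon 1 (AGA, Arg): 2 synonymous substitutions.
Codon 2 (CAA, Gln): 1 synonymous substitution.
Codon 3 (ATC, Ile): 2 synonymous substitutions.
Codon 4 (CAC, His): 1 synonymous substitution.
Total: 2 + 1 + 2 + 1 = 6.

6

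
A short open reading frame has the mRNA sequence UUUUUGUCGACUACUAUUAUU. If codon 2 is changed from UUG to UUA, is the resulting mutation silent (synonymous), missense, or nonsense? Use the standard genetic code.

silent

Position 6 falls in codon 2: UUG → Leu.
After the substitution the codon is UUA → Leu.
Both encode Leu, so the change is synonymous.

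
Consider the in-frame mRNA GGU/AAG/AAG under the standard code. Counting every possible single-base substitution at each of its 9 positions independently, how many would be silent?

Codon 1 (GGU, Gly): 3 synonymous substitutions.
Codon 2 (AAG, Lys): 1 synonymous substitution.
Codon 3 (AAG, Lys): 1 synonymous substitution.
Total: 3 + 1 + 1 = 5.

5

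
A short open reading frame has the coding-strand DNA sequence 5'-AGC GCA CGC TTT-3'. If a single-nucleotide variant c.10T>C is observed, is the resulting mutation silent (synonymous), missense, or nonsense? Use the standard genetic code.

missense

Position 10 falls in codon 4: TTT → Phe.
After the substitution the codon is CTT → Leu.
Phe ≠ Leu, so this is a missense mutation.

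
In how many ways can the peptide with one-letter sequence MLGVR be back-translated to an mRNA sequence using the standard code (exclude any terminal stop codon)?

576

Met: 1 codon.
Leu: 6 codons.
Gly: 4 codons.
Val: 4 codons.
Arg: 6 codons.
1 × 6 × 4 × 4 × 6 = 576.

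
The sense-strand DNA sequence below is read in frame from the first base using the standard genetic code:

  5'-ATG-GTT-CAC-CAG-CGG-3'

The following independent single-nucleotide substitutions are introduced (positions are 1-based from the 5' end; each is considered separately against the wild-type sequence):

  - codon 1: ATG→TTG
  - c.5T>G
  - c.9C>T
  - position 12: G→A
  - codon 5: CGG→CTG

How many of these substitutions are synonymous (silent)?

Codon 1: ATG (Met) → TTG (Leu) — missense.
Codon 2: GTT (Val) → GGT (Gly) — missense.
Codon 3: CAC (His) → CAT (His) — synonymous.
Codon 4: CAG (Gln) → CAA (Gln) — synonymous.
Codon 5: CGG (Arg) → CTG (Leu) — missense.
Synonymous: 2 of 5.

2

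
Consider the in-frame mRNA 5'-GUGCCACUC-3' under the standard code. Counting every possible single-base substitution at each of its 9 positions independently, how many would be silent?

Codon 1 (GUG, Val): 3 synonymous substitutions.
Codon 2 (CCA, Pro): 3 synonymous substitutions.
Codon 3 (CUC, Leu): 3 synonymous substitutions.
Total: 3 + 3 + 3 = 9.

9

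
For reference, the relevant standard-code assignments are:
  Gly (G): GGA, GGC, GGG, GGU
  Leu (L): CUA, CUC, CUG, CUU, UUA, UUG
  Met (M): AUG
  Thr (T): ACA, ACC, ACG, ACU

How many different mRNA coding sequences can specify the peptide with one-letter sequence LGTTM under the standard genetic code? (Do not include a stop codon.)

Leu: 6 codons.
Gly: 4 codons.
Thr: 4 codons.
Thr: 4 codons.
Met: 1 codon.
6 × 4 × 4 × 4 × 1 = 384.

384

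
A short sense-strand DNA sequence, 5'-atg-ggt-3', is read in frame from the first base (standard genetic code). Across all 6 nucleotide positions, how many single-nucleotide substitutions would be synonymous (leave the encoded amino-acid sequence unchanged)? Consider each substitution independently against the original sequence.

Codon 1 (ATG, Met): 0 synonymous substitutions.
Codon 2 (GGT, Gly): 3 synonymous substitutions.
Total: 0 + 3 = 3.

3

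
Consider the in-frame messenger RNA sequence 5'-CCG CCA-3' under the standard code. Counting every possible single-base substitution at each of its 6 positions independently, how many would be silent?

Codon 1 (CCG, Pro): 3 synonymous substitutions.
Codon 2 (CCA, Pro): 3 synonymous substitutions.
Total: 3 + 3 = 6.

6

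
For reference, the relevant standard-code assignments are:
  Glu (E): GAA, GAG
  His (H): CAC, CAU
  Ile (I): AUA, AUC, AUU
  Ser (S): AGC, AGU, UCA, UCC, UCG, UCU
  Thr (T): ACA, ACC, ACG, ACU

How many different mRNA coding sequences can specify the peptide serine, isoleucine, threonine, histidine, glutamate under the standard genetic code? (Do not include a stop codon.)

Ser: 6 codons.
Ile: 3 codons.
Thr: 4 codons.
His: 2 codons.
Glu: 2 codons.
6 × 3 × 4 × 2 × 2 = 288.

288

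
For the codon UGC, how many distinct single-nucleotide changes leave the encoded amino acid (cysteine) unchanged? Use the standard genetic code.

1

Position 1: none → 0 synonymous.
Position 2: none → 0 synonymous.
Position 3: UGU → 1 synonymous.
Total: 0 + 0 + 1 = 1.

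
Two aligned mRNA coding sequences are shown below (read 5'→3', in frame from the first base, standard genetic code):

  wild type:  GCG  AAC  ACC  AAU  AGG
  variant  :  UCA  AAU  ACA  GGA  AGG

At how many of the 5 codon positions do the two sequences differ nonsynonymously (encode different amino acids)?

Codon 1: GCG Ala / UCA Ser — nonsynonymous.
Codon 2: AAC Asn / AAU Asn — synonymous.
Codon 3: ACC Thr / ACA Thr — synonymous.
Codon 4: AAU Asn / GGA Gly — nonsynonymous.
Codon 5: AGG Arg / AGG Arg — identical.
Nonsynonymous differences: 2.

2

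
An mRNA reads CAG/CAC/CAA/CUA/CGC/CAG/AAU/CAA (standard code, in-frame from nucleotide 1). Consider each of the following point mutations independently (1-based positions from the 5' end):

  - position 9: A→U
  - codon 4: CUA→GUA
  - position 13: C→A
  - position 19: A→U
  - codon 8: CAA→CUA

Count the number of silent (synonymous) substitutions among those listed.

Codon 3: CAA (Gln) → CAU (His) — missense.
Codon 4: CUA (Leu) → GUA (Val) — missense.
Codon 5: CGC (Arg) → AGC (Ser) — missense.
Codon 7: AAU (Asn) → UAU (Tyr) — missense.
Codon 8: CAA (Gln) → CUA (Leu) — missense.
Synonymous: 0 of 5.

0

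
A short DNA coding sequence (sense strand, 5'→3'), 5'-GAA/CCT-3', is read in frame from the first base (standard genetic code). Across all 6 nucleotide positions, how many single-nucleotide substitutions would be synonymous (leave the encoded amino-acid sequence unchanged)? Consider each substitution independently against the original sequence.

4

Codon 1 (GAA, Glu): 1 synonymous substitution.
Codon 2 (CCT, Pro): 3 synonymous substitutions.
Total: 1 + 3 = 4.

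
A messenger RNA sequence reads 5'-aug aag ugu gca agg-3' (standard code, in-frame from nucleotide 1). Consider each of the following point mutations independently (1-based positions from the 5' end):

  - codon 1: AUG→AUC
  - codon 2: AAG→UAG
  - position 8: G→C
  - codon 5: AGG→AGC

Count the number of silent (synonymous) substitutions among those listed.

0

Codon 1: AUG (Met) → AUC (Ile) — missense.
Codon 2: AAG (Lys) → UAG (Stop) — nonsense.
Codon 3: UGU (Cys) → UCU (Ser) — missense.
Codon 5: AGG (Arg) → AGC (Ser) — missense.
Synonymous: 0 of 4.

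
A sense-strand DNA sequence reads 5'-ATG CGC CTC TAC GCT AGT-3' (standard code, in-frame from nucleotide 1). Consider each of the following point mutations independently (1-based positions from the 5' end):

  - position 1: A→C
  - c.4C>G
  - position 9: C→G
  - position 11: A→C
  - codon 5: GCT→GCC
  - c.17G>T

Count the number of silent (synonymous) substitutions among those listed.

Codon 1: ATG (Met) → CTG (Leu) — missense.
Codon 2: CGC (Arg) → GGC (Gly) — missense.
Codon 3: CTC (Leu) → CTG (Leu) — synonymous.
Codon 4: TAC (Tyr) → TCC (Ser) — missense.
Codon 5: GCT (Ala) → GCC (Ala) — synonymous.
Codon 6: AGT (Ser) → ATT (Ile) — missense.
Synonymous: 2 of 6.

2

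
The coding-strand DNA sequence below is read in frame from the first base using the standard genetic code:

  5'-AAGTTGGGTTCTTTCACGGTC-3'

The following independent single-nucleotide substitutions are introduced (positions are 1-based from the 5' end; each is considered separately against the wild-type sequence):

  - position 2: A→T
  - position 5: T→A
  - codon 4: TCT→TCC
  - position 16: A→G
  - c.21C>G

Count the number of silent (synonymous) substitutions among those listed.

Codon 1: AAG (Lys) → ATG (Met) — missense.
Codon 2: TTG (Leu) → TAG (Stop) — nonsense.
Codon 4: TCT (Ser) → TCC (Ser) — synonymous.
Codon 6: ACG (Thr) → GCG (Ala) — missense.
Codon 7: GTC (Val) → GTG (Val) — synonymous.
Synonymous: 2 of 5.

2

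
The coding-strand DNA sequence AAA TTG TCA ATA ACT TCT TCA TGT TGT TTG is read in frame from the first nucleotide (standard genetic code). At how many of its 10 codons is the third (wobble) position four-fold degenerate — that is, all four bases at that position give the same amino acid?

4

Codon 1 AAA (Lys): third position 2-fold.
Codon 2 TTG (Leu): third position 2-fold.
Codon 3 TCA (Ser): third position 4-fold.
Codon 4 ATA (Ile): third position 3-fold.
Codon 5 ACT (Thr): third position 4-fold.
Codon 6 TCT (Ser): third position 4-fold.
Codon 7 TCA (Ser): third position 4-fold.
Codon 8 TGT (Cys): third position 2-fold.
Codon 9 TGT (Cys): third position 2-fold.
Codon 10 TTG (Leu): third position 2-fold.
Four-fold degenerate third positions: 4.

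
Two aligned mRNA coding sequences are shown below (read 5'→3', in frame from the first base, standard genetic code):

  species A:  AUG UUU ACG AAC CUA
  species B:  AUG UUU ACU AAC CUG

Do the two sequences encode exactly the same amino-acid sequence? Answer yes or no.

Codon 1: AUG Met / AUG Met — identical.
Codon 2: UUU Phe / UUU Phe — identical.
Codon 3: ACG Thr / ACU Thr — synonymous.
Codon 4: AAC Asn / AAC Asn — identical.
Codon 5: CUA Leu / CUG Leu — synonymous.
Nonsynonymous differences: 0 → same protein.

yes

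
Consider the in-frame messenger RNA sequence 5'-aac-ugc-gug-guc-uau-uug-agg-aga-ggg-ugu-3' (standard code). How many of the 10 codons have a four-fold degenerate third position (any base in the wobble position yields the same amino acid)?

Codon 1 AAC (Asn): third position 2-fold.
Codon 2 UGC (Cys): third position 2-fold.
Codon 3 GUG (Val): third position 4-fold.
Codon 4 GUC (Val): third position 4-fold.
Codon 5 UAU (Tyr): third position 2-fold.
Codon 6 UUG (Leu): third position 2-fold.
Codon 7 AGG (Arg): third position 2-fold.
Codon 8 AGA (Arg): third position 2-fold.
Codon 9 GGG (Gly): third position 4-fold.
Codon 10 UGU (Cys): third position 2-fold.
Four-fold degenerate third positions: 3.

3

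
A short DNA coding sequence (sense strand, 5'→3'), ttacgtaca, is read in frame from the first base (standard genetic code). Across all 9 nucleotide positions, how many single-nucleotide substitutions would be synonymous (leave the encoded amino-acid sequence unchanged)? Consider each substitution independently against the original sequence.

Codon 1 (TTA, Leu): 2 synonymous substitutions.
Codon 2 (CGT, Arg): 3 synonymous substitutions.
Codon 3 (ACA, Thr): 3 synonymous substitutions.
Total: 2 + 3 + 3 = 8.

8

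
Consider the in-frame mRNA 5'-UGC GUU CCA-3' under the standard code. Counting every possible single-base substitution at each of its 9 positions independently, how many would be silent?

Codon 1 (UGC, Cys): 1 synonymous substitution.
Codon 2 (GUU, Val): 3 synonymous substitutions.
Codon 3 (CCA, Pro): 3 synonymous substitutions.
Total: 1 + 3 + 3 = 7.

7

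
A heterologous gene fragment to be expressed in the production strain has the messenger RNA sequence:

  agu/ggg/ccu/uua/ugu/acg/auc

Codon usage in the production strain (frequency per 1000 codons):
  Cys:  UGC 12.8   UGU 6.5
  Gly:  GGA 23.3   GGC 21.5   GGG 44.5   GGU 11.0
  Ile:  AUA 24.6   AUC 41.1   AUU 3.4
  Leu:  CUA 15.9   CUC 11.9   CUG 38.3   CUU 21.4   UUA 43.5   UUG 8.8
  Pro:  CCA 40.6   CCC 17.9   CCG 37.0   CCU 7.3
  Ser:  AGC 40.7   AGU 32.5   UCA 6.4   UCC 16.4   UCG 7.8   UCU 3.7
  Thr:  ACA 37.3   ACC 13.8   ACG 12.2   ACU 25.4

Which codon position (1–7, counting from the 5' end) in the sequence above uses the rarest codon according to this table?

5

Codon 1 AGU (Ser): 32.5 per 1000.
Codon 2 GGG (Gly): 44.5 per 1000.
Codon 3 CCU (Pro): 7.3 per 1000.
Codon 4 UUA (Leu): 43.5 per 1000.
Codon 5 UGU (Cys): 6.5 per 1000.
Codon 6 ACG (Thr): 12.2 per 1000.
Codon 7 AUC (Ile): 41.1 per 1000.
Lowest frequency is 6.5 at codon 5.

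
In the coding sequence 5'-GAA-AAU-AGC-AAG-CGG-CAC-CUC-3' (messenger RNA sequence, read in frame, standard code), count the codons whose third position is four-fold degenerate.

2

Codon 1 GAA (Glu): third position 2-fold.
Codon 2 AAU (Asn): third position 2-fold.
Codon 3 AGC (Ser): third position 2-fold.
Codon 4 AAG (Lys): third position 2-fold.
Codon 5 CGG (Arg): third position 4-fold.
Codon 6 CAC (His): third position 2-fold.
Codon 7 CUC (Leu): third position 4-fold.
Four-fold degenerate third positions: 2.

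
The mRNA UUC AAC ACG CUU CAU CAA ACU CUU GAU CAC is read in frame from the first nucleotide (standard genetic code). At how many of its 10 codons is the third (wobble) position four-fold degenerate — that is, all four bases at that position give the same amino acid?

4

Codon 1 UUC (Phe): third position 2-fold.
Codon 2 AAC (Asn): third position 2-fold.
Codon 3 ACG (Thr): third position 4-fold.
Codon 4 CUU (Leu): third position 4-fold.
Codon 5 CAU (His): third position 2-fold.
Codon 6 CAA (Gln): third position 2-fold.
Codon 7 ACU (Thr): third position 4-fold.
Codon 8 CUU (Leu): third position 4-fold.
Codon 9 GAU (Asp): third position 2-fold.
Codon 10 CAC (His): third position 2-fold.
Four-fold degenerate third positions: 4.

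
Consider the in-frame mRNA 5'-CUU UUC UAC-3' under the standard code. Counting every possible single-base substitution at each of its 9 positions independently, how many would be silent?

Codon 1 (CUU, Leu): 3 synonymous substitutions.
Codon 2 (UUC, Phe): 1 synonymous substitution.
Codon 3 (UAC, Tyr): 1 synonymous substitution.
Total: 3 + 1 + 1 = 5.

5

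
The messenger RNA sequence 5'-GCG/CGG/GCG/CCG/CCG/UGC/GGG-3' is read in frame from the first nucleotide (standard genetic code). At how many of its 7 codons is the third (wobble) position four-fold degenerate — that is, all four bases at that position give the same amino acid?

6

Codon 1 GCG (Ala): third position 4-fold.
Codon 2 CGG (Arg): third position 4-fold.
Codon 3 GCG (Ala): third position 4-fold.
Codon 4 CCG (Pro): third position 4-fold.
Codon 5 CCG (Pro): third position 4-fold.
Codon 6 UGC (Cys): third position 2-fold.
Codon 7 GGG (Gly): third position 4-fold.
Four-fold degenerate third positions: 6.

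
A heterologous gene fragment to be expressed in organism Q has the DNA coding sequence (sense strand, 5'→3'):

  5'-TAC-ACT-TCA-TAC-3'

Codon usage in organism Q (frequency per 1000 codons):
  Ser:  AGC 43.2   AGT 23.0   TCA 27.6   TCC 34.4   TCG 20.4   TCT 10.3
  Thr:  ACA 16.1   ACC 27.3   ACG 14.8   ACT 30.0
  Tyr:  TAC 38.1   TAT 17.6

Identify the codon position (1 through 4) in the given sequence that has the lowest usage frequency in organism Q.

Codon 1 TAC (Tyr): 38.1 per 1000.
Codon 2 ACT (Thr): 30.0 per 1000.
Codon 3 TCA (Ser): 27.6 per 1000.
Codon 4 TAC (Tyr): 38.1 per 1000.
Lowest frequency is 27.6 at codon 3.

3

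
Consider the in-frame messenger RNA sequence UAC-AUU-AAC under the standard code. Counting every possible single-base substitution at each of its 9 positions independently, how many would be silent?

Codon 1 (UAC, Tyr): 1 synonymous substitution.
Codon 2 (AUU, Ile): 2 synonymous substitutions.
Codon 3 (AAC, Asn): 1 synonymous substitution.
Total: 1 + 2 + 1 = 4.

4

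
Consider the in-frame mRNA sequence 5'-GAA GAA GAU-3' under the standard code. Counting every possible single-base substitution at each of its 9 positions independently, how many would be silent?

3

Codon 1 (GAA, Glu): 1 synonymous substitution.
Codon 2 (GAA, Glu): 1 synonymous substitution.
Codon 3 (GAU, Asp): 1 synonymous substitution.
Total: 1 + 1 + 1 = 3.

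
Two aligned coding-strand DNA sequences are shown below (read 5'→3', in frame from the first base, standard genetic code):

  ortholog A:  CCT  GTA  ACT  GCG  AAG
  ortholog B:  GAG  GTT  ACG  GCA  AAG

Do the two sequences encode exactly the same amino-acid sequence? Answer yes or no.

Codon 1: CCT Pro / GAG Glu — nonsynonymous.
Codon 2: GTA Val / GTT Val — synonymous.
Codon 3: ACT Thr / ACG Thr — synonymous.
Codon 4: GCG Ala / GCA Ala — synonymous.
Codon 5: AAG Lys / AAG Lys — identical.
Nonsynonymous differences: 1 → different protein.

no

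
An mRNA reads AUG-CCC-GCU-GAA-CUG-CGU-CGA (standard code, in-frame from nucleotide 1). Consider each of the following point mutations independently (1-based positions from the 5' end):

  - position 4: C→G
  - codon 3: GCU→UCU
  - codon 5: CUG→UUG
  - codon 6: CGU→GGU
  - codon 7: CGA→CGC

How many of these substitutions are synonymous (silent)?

Codon 2: CCC (Pro) → GCC (Ala) — missense.
Codon 3: GCU (Ala) → UCU (Ser) — missense.
Codon 5: CUG (Leu) → UUG (Leu) — synonymous.
Codon 6: CGU (Arg) → GGU (Gly) — missense.
Codon 7: CGA (Arg) → CGC (Arg) — synonymous.
Synonymous: 2 of 5.

2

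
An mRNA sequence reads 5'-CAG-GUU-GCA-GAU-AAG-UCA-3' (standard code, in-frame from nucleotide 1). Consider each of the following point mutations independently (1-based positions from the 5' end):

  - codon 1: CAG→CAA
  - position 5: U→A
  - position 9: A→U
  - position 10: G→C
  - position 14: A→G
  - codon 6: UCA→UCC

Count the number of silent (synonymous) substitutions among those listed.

Codon 1: CAG (Gln) → CAA (Gln) — synonymous.
Codon 2: GUU (Val) → GAU (Asp) — missense.
Codon 3: GCA (Ala) → GCU (Ala) — synonymous.
Codon 4: GAU (Asp) → CAU (His) — missense.
Codon 5: AAG (Lys) → AGG (Arg) — missense.
Codon 6: UCA (Ser) → UCC (Ser) — synonymous.
Synonymous: 3 of 6.

3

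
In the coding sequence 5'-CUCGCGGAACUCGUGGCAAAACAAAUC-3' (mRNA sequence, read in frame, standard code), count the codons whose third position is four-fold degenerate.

5

Codon 1 CUC (Leu): third position 4-fold.
Codon 2 GCG (Ala): third position 4-fold.
Codon 3 GAA (Glu): third position 2-fold.
Codon 4 CUC (Leu): third position 4-fold.
Codon 5 GUG (Val): third position 4-fold.
Codon 6 GCA (Ala): third position 4-fold.
Codon 7 AAA (Lys): third position 2-fold.
Codon 8 CAA (Gln): third position 2-fold.
Codon 9 AUC (Ile): third position 3-fold.
Four-fold degenerate third positions: 5.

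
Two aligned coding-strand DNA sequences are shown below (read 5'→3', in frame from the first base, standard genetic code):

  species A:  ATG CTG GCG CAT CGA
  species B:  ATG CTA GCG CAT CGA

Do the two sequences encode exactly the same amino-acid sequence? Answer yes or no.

yes

Codon 1: ATG Met / ATG Met — identical.
Codon 2: CTG Leu / CTA Leu — synonymous.
Codon 3: GCG Ala / GCG Ala — identical.
Codon 4: CAT His / CAT His — identical.
Codon 5: CGA Arg / CGA Arg — identical.
Nonsynonymous differences: 0 → same protein.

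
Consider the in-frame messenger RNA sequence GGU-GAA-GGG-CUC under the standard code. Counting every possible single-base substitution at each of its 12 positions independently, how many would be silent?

Codon 1 (GGU, Gly): 3 synonymous substitutions.
Codon 2 (GAA, Glu): 1 synonymous substitution.
Codon 3 (GGG, Gly): 3 synonymous substitutions.
Codon 4 (CUC, Leu): 3 synonymous substitutions.
Total: 3 + 1 + 3 + 3 = 10.

10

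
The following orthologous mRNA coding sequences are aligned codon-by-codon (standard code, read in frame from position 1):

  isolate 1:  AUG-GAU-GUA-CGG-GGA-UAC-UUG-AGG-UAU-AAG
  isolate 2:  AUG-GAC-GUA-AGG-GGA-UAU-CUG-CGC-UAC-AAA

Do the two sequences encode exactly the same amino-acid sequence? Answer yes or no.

Codon 1: AUG Met / AUG Met — identical.
Codon 2: GAU Asp / GAC Asp — synonymous.
Codon 3: GUA Val / GUA Val — identical.
Codon 4: CGG Arg / AGG Arg — synonymous.
Codon 5: GGA Gly / GGA Gly — identical.
Codon 6: UAC Tyr / UAU Tyr — synonymous.
Codon 7: UUG Leu / CUG Leu — synonymous.
Codon 8: AGG Arg / CGC Arg — synonymous.
Codon 9: UAU Tyr / UAC Tyr — synonymous.
Codon 10: AAG Lys / AAA Lys — synonymous.
Nonsynonymous differences: 0 → same protein.

yes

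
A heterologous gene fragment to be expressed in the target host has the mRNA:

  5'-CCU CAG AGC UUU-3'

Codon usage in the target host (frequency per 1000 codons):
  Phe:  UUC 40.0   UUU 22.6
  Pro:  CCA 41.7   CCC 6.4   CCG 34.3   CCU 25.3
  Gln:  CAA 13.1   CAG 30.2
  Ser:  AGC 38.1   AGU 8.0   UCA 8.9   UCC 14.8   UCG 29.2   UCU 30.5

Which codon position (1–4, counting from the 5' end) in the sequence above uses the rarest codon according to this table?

4

Codon 1 CCU (Pro): 25.3 per 1000.
Codon 2 CAG (Gln): 30.2 per 1000.
Codon 3 AGC (Ser): 38.1 per 1000.
Codon 4 UUU (Phe): 22.6 per 1000.
Lowest frequency is 22.6 at codon 4.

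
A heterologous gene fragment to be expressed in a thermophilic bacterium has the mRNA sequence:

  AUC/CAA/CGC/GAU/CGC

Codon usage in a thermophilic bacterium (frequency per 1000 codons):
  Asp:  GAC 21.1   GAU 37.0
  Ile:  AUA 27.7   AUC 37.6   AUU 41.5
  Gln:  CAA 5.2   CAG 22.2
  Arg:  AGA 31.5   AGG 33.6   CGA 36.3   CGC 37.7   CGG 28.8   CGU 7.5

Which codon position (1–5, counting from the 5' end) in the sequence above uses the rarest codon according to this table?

Codon 1 AUC (Ile): 37.6 per 1000.
Codon 2 CAA (Gln): 5.2 per 1000.
Codon 3 CGC (Arg): 37.7 per 1000.
Codon 4 GAU (Asp): 37.0 per 1000.
Codon 5 CGC (Arg): 37.7 per 1000.
Lowest frequency is 5.2 at codon 2.

2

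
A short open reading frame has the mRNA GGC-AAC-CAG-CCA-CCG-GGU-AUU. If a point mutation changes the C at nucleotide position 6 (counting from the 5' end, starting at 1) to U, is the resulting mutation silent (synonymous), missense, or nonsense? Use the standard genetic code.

Position 6 falls in codon 2: AAC → Asn.
After the substitution the codon is AAU → Asn.
Both encode Asn, so the change is synonymous.

silent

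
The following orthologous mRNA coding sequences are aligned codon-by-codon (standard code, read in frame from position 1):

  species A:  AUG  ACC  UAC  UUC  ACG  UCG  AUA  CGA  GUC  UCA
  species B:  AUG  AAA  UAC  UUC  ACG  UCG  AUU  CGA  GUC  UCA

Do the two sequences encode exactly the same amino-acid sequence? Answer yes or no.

no

Codon 1: AUG Met / AUG Met — identical.
Codon 2: ACC Thr / AAA Lys — nonsynonymous.
Codon 3: UAC Tyr / UAC Tyr — identical.
Codon 4: UUC Phe / UUC Phe — identical.
Codon 5: ACG Thr / ACG Thr — identical.
Codon 6: UCG Ser / UCG Ser — identical.
Codon 7: AUA Ile / AUU Ile — synonymous.
Codon 8: CGA Arg / CGA Arg — identical.
Codon 9: GUC Val / GUC Val — identical.
Codon 10: UCA Ser / UCA Ser — identical.
Nonsynonymous differences: 1 → different protein.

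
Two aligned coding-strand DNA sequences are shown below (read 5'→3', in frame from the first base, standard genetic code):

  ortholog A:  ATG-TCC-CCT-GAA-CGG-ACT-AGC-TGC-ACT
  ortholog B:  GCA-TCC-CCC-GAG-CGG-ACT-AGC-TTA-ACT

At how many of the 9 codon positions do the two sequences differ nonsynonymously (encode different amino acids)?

2

Codon 1: ATG Met / GCA Ala — nonsynonymous.
Codon 2: TCC Ser / TCC Ser — identical.
Codon 3: CCT Pro / CCC Pro — synonymous.
Codon 4: GAA Glu / GAG Glu — synonymous.
Codon 5: CGG Arg / CGG Arg — identical.
Codon 6: ACT Thr / ACT Thr — identical.
Codon 7: AGC Ser / AGC Ser — identical.
Codon 8: TGC Cys / TTA Leu — nonsynonymous.
Codon 9: ACT Thr / ACT Thr — identical.
Nonsynonymous differences: 2.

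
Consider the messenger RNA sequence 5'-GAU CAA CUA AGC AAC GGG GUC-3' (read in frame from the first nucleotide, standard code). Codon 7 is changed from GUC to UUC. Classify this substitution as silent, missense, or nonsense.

missense

Position 19 falls in codon 7: GUC → Val.
After the substitution the codon is UUC → Phe.
Val ≠ Phe, so this is a missense mutation.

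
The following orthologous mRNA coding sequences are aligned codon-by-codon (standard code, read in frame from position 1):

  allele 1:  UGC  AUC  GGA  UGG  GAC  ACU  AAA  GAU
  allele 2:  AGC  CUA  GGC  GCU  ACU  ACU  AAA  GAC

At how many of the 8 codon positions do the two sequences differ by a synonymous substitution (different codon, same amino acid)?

2

Codon 1: UGC Cys / AGC Ser — nonsynonymous.
Codon 2: AUC Ile / CUA Leu — nonsynonymous.
Codon 3: GGA Gly / GGC Gly — synonymous.
Codon 4: UGG Trp / GCU Ala — nonsynonymous.
Codon 5: GAC Asp / ACU Thr — nonsynonymous.
Codon 6: ACU Thr / ACU Thr — identical.
Codon 7: AAA Lys / AAA Lys — identical.
Codon 8: GAU Asp / GAC Asp — synonymous.
Synonymous differences: 2.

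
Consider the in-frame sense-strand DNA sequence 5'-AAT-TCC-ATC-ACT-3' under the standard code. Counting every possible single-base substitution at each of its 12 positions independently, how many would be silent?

9

Codon 1 (AAT, Asn): 1 synonymous substitution.
Codon 2 (TCC, Ser): 3 synonymous substitutions.
Codon 3 (ATC, Ile): 2 synonymous substitutions.
Codon 4 (ACT, Thr): 3 synonymous substitutions.
Total: 1 + 3 + 2 + 3 = 9.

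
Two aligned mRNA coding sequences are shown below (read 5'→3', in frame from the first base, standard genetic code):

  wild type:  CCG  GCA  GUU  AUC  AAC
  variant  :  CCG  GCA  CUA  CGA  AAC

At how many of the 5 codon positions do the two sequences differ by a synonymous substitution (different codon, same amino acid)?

Codon 1: CCG Pro / CCG Pro — identical.
Codon 2: GCA Ala / GCA Ala — identical.
Codon 3: GUU Val / CUA Leu — nonsynonymous.
Codon 4: AUC Ile / CGA Arg — nonsynonymous.
Codon 5: AAC Asn / AAC Asn — identical.
Synonymous differences: 0.

0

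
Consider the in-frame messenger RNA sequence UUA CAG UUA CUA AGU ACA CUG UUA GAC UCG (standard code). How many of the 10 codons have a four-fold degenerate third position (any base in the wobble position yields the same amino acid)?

4

Codon 1 UUA (Leu): third position 2-fold.
Codon 2 CAG (Gln): third position 2-fold.
Codon 3 UUA (Leu): third position 2-fold.
Codon 4 CUA (Leu): third position 4-fold.
Codon 5 AGU (Ser): third position 2-fold.
Codon 6 ACA (Thr): third position 4-fold.
Codon 7 CUG (Leu): third position 4-fold.
Codon 8 UUA (Leu): third position 2-fold.
Codon 9 GAC (Asp): third position 2-fold.
Codon 10 UCG (Ser): third position 4-fold.
Four-fold degenerate third positions: 4.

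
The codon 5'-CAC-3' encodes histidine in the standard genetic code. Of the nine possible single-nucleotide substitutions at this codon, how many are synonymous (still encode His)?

1

Position 1: none → 0 synonymous.
Position 2: none → 0 synonymous.
Position 3: CAU → 1 synonymous.
Total: 0 + 0 + 1 = 1.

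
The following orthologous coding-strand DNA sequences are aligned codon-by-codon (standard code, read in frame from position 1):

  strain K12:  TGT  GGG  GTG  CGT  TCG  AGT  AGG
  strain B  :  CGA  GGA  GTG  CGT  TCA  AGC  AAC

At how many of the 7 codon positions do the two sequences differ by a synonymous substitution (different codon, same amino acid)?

3

Codon 1: TGT Cys / CGA Arg — nonsynonymous.
Codon 2: GGG Gly / GGA Gly — synonymous.
Codon 3: GTG Val / GTG Val — identical.
Codon 4: CGT Arg / CGT Arg — identical.
Codon 5: TCG Ser / TCA Ser — synonymous.
Codon 6: AGT Ser / AGC Ser — synonymous.
Codon 7: AGG Arg / AAC Asn — nonsynonymous.
Synonymous differences: 3.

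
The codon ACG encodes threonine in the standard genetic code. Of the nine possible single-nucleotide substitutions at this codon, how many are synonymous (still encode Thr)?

3

Position 1: none → 0 synonymous.
Position 2: none → 0 synonymous.
Position 3: ACU, ACC, ACA → 3 synonymous.
Total: 0 + 0 + 3 = 3.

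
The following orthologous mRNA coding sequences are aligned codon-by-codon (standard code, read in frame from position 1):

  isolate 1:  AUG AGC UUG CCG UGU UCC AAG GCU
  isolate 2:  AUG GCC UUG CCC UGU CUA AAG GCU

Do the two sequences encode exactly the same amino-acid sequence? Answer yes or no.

no

Codon 1: AUG Met / AUG Met — identical.
Codon 2: AGC Ser / GCC Ala — nonsynonymous.
Codon 3: UUG Leu / UUG Leu — identical.
Codon 4: CCG Pro / CCC Pro — synonymous.
Codon 5: UGU Cys / UGU Cys — identical.
Codon 6: UCC Ser / CUA Leu — nonsynonymous.
Codon 7: AAG Lys / AAG Lys — identical.
Codon 8: GCU Ala / GCU Ala — identical.
Nonsynonymous differences: 2 → different protein.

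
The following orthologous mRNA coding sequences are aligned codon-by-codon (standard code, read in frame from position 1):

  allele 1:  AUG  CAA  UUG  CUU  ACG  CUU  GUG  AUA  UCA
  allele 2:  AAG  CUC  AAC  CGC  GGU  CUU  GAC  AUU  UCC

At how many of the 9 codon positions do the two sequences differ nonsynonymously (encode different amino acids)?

6

Codon 1: AUG Met / AAG Lys — nonsynonymous.
Codon 2: CAA Gln / CUC Leu — nonsynonymous.
Codon 3: UUG Leu / AAC Asn — nonsynonymous.
Codon 4: CUU Leu / CGC Arg — nonsynonymous.
Codon 5: ACG Thr / GGU Gly — nonsynonymous.
Codon 6: CUU Leu / CUU Leu — identical.
Codon 7: GUG Val / GAC Asp — nonsynonymous.
Codon 8: AUA Ile / AUU Ile — synonymous.
Codon 9: UCA Ser / UCC Ser — synonymous.
Nonsynonymous differences: 6.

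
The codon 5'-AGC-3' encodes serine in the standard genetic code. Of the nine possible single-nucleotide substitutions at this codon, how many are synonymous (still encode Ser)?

Position 1: none → 0 synonymous.
Position 2: none → 0 synonymous.
Position 3: AGU → 1 synonymous.
Total: 0 + 0 + 1 = 1.

1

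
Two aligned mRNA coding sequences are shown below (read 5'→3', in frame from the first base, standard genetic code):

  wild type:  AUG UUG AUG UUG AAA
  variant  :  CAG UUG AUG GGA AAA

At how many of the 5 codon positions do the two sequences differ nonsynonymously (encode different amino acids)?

Codon 1: AUG Met / CAG Gln — nonsynonymous.
Codon 2: UUG Leu / UUG Leu — identical.
Codon 3: AUG Met / AUG Met — identical.
Codon 4: UUG Leu / GGA Gly — nonsynonymous.
Codon 5: AAA Lys / AAA Lys — identical.
Nonsynonymous differences: 2.

2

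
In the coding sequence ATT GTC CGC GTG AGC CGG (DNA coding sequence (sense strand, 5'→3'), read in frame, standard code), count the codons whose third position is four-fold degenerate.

Codon 1 ATT (Ile): third position 3-fold.
Codon 2 GTC (Val): third position 4-fold.
Codon 3 CGC (Arg): third position 4-fold.
Codon 4 GTG (Val): third position 4-fold.
Codon 5 AGC (Ser): third position 2-fold.
Codon 6 CGG (Arg): third position 4-fold.
Four-fold degenerate third positions: 4.

4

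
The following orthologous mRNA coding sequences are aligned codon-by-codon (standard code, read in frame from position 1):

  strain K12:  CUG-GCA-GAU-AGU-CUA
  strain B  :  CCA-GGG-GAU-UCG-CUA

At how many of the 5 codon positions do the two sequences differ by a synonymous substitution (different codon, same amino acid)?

1

Codon 1: CUG Leu / CCA Pro — nonsynonymous.
Codon 2: GCA Ala / GGG Gly — nonsynonymous.
Codon 3: GAU Asp / GAU Asp — identical.
Codon 4: AGU Ser / UCG Ser — synonymous.
Codon 5: CUA Leu / CUA Leu — identical.
Synonymous differences: 1.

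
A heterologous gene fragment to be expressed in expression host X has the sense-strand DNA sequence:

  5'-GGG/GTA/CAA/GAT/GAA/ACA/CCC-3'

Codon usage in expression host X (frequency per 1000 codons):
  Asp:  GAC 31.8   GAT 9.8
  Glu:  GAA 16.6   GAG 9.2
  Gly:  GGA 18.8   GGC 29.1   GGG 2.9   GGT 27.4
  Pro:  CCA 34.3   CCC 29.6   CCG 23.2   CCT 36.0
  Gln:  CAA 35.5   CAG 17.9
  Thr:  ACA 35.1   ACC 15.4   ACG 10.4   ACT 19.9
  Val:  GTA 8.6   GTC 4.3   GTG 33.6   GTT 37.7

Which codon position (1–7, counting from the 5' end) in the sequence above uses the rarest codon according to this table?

Codon 1 GGG (Gly): 2.9 per 1000.
Codon 2 GTA (Val): 8.6 per 1000.
Codon 3 CAA (Gln): 35.5 per 1000.
Codon 4 GAT (Asp): 9.8 per 1000.
Codon 5 GAA (Glu): 16.6 per 1000.
Codon 6 ACA (Thr): 35.1 per 1000.
Codon 7 CCC (Pro): 29.6 per 1000.
Lowest frequency is 2.9 at codon 1.

1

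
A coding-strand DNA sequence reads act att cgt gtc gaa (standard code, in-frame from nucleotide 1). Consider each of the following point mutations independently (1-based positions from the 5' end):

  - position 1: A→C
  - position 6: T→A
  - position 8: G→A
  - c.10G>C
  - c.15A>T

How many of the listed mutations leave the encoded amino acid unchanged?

1

Codon 1: ACT (Thr) → CCT (Pro) — missense.
Codon 2: ATT (Ile) → ATA (Ile) — synonymous.
Codon 3: CGT (Arg) → CAT (His) — missense.
Codon 4: GTC (Val) → CTC (Leu) — missense.
Codon 5: GAA (Glu) → GAT (Asp) — missense.
Synonymous: 1 of 5.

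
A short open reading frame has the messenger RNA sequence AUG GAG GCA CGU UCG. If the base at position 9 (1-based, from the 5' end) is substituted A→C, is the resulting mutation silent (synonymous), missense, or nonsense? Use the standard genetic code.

silent

Position 9 falls in codon 3: GCA → Ala.
After the substitution the codon is GCC → Ala.
Both encode Ala, so the change is synonymous.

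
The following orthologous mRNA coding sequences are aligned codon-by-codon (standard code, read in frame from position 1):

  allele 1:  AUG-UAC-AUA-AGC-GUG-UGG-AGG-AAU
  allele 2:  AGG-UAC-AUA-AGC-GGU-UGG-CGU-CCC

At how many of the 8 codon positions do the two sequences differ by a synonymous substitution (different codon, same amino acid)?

Codon 1: AUG Met / AGG Arg — nonsynonymous.
Codon 2: UAC Tyr / UAC Tyr — identical.
Codon 3: AUA Ile / AUA Ile — identical.
Codon 4: AGC Ser / AGC Ser — identical.
Codon 5: GUG Val / GGU Gly — nonsynonymous.
Codon 6: UGG Trp / UGG Trp — identical.
Codon 7: AGG Arg / CGU Arg — synonymous.
Codon 8: AAU Asn / CCC Pro — nonsynonymous.
Synonymous differences: 1.

1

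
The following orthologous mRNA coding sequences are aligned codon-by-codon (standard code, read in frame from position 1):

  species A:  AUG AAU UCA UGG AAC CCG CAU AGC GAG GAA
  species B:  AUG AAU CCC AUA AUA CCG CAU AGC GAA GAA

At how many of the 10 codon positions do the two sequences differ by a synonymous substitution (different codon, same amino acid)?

Codon 1: AUG Met / AUG Met — identical.
Codon 2: AAU Asn / AAU Asn — identical.
Codon 3: UCA Ser / CCC Pro — nonsynonymous.
Codon 4: UGG Trp / AUA Ile — nonsynonymous.
Codon 5: AAC Asn / AUA Ile — nonsynonymous.
Codon 6: CCG Pro / CCG Pro — identical.
Codon 7: CAU His / CAU His — identical.
Codon 8: AGC Ser / AGC Ser — identical.
Codon 9: GAG Glu / GAA Glu — synonymous.
Codon 10: GAA Glu / GAA Glu — identical.
Synonymous differences: 1.

1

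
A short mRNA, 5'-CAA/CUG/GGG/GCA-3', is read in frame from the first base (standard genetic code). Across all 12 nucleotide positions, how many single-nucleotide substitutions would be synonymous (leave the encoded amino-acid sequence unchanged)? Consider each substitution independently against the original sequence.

Codon 1 (CAA, Gln): 1 synonymous substitution.
Codon 2 (CUG, Leu): 4 synonymous substitutions.
Codon 3 (GGG, Gly): 3 synonymous substitutions.
Codon 4 (GCA, Ala): 3 synonymous substitutions.
Total: 1 + 4 + 3 + 3 = 11.

11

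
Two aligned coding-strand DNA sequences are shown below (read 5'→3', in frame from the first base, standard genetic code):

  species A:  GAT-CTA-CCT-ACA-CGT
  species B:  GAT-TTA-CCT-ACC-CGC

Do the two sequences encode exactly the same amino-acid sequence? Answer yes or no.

Codon 1: GAT Asp / GAT Asp — identical.
Codon 2: CTA Leu / TTA Leu — synonymous.
Codon 3: CCT Pro / CCT Pro — identical.
Codon 4: ACA Thr / ACC Thr — synonymous.
Codon 5: CGT Arg / CGC Arg — synonymous.
Nonsynonymous differences: 0 → same protein.

yes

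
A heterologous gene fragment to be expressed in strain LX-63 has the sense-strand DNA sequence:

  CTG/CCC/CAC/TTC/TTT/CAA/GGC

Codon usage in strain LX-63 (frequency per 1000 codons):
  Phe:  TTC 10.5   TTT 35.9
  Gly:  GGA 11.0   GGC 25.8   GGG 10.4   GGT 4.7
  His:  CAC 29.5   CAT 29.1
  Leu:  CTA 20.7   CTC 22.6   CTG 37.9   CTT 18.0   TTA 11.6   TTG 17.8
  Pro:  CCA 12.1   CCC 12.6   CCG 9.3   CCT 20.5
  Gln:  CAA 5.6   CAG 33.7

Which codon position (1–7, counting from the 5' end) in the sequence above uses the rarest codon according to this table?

Codon 1 CTG (Leu): 37.9 per 1000.
Codon 2 CCC (Pro): 12.6 per 1000.
Codon 3 CAC (His): 29.5 per 1000.
Codon 4 TTC (Phe): 10.5 per 1000.
Codon 5 TTT (Phe): 35.9 per 1000.
Codon 6 CAA (Gln): 5.6 per 1000.
Codon 7 GGC (Gly): 25.8 per 1000.
Lowest frequency is 5.6 at codon 6.

6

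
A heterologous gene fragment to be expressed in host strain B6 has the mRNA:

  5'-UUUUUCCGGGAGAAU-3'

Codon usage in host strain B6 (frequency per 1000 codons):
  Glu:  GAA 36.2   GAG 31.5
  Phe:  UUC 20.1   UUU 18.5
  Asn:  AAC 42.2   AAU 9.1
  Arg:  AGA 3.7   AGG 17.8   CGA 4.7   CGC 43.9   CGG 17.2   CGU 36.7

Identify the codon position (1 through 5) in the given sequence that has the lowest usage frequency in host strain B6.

5

Codon 1 UUU (Phe): 18.5 per 1000.
Codon 2 UUC (Phe): 20.1 per 1000.
Codon 3 CGG (Arg): 17.2 per 1000.
Codon 4 GAG (Glu): 31.5 per 1000.
Codon 5 AAU (Asn): 9.1 per 1000.
Lowest frequency is 9.1 at codon 5.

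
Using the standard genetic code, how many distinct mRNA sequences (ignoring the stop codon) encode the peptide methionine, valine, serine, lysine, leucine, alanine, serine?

Met: 1 codon.
Val: 4 codons.
Ser: 6 codons.
Lys: 2 codons.
Leu: 6 codons.
Ala: 4 codons.
Ser: 6 codons.
1 × 4 × 6 × 2 × 6 × 4 × 6 = 6912.

6912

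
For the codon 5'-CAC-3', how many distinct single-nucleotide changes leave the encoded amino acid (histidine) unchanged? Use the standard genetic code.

Position 1: none → 0 synonymous.
Position 2: none → 0 synonymous.
Position 3: CAU → 1 synonymous.
Total: 0 + 0 + 1 = 1.

1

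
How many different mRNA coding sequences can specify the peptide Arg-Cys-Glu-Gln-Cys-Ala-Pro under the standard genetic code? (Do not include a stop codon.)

1536

Arg: 6 codons.
Cys: 2 codons.
Glu: 2 codons.
Gln: 2 codons.
Cys: 2 codons.
Ala: 4 codons.
Pro: 4 codons.
6 × 2 × 2 × 2 × 2 × 4 × 4 = 1536.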